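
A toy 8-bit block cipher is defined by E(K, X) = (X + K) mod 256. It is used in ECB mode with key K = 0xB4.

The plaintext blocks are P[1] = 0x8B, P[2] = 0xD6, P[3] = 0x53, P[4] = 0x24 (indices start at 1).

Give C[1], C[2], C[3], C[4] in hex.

C[1] = 0x3F, C[2] = 0x8A, C[3] = 0x07, C[4] = 0xD8

ECB encryption: C_i = E(K, P_i).
C[1]: E(K, 0x8B) = 0x3F.
C[2]: E(K, 0xD6) = 0x8A.
C[3]: E(K, 0x53) = 0x07.
C[4]: E(K, 0x24) = 0xD8.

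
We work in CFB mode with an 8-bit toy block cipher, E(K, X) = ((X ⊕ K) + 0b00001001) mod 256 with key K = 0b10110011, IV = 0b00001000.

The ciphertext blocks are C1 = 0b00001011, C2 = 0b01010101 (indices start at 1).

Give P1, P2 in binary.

P1 = 0b11001111, P2 = 0b10010100

CFB decryption: P_i = C_i ⊕ E(K, C_{i−1}), with C_{0} = IV.
P1: E(K, 0b00001000) = 0b11000100; 0b00001011 ⊕ 0b11000100 = 0b11001111.
P2: E(K, 0b00001011) = 0b11000001; 0b01010101 ⊕ 0b11000001 = 0b10010100.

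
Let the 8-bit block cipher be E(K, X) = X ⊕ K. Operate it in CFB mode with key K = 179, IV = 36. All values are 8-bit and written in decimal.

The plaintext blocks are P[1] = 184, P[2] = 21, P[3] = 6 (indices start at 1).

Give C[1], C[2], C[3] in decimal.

C[1] = 47, C[2] = 137, C[3] = 60

CFB encryption: C_i = P_i ⊕ E(K, C_{i−1}), with C_{0} = IV.
C[1]: E(K, 36) = 151; 184 ⊕ 151 = 47.
C[2]: E(K, 47) = 156; 21 ⊕ 156 = 137.
C[3]: E(K, 137) = 58; 6 ⊕ 58 = 60.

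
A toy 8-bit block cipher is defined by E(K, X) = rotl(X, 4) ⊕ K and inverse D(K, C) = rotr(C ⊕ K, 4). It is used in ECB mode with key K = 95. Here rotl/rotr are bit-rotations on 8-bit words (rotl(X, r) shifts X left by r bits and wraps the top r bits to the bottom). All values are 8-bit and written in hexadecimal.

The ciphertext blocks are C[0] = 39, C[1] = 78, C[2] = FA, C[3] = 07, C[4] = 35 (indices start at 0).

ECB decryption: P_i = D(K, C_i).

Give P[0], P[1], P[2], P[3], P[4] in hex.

P[0]: D(K, 39) = CA.
P[1]: D(K, 78) = DE.
P[2]: D(K, FA) = F6.
P[3]: D(K, 07) = 29.
P[4]: D(K, 35) = 0A.

P[0] = CA, P[1] = DE, P[2] = F6, P[3] = 29, P[4] = 0A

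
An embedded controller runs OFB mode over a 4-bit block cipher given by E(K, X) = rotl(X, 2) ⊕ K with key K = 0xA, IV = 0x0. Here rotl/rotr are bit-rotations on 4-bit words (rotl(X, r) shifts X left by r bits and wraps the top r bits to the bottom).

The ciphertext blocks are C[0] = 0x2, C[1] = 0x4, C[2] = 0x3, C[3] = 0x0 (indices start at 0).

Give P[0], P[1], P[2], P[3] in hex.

OFB decryption: S_i = E(K, S_{i−1}) with S_{−1} = IV; P_i = C_i ⊕ S_i.
P[0]: S = E(K, 0x0) = 0xA; 0x2 ⊕ 0xA = 0x8.
P[1]: S = E(K, 0xA) = 0x0; 0x4 ⊕ 0x0 = 0x4.
P[2]: S = E(K, 0x0) = 0xA; 0x3 ⊕ 0xA = 0x9.
P[3]: S = E(K, 0xA) = 0x0; 0x0 ⊕ 0x0 = 0x0.

P[0] = 0x8, P[1] = 0x4, P[2] = 0x9, P[3] = 0x0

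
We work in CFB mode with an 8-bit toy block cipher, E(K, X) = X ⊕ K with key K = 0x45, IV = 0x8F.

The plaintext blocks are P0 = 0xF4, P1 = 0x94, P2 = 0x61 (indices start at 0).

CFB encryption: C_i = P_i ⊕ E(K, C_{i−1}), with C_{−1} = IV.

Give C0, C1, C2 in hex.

C0 = 0x3E, C1 = 0xEF, C2 = 0xCB

C0: E(K, 0x8F) = 0xCA; 0xF4 ⊕ 0xCA = 0x3E.
C1: E(K, 0x3E) = 0x7B; 0x94 ⊕ 0x7B = 0xEF.
C2: E(K, 0xEF) = 0xAA; 0x61 ⊕ 0xAA = 0xCB.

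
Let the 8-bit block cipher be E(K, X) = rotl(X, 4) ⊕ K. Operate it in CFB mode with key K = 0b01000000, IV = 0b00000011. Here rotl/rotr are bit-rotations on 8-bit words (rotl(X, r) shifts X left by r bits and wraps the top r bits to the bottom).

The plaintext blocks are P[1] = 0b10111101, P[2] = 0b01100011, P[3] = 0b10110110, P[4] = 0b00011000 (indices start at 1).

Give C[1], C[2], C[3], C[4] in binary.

CFB encryption: C_i = P_i ⊕ E(K, C_{i−1}), with C_{0} = IV.
C[1]: E(K, 0b00000011) = 0b01110000; 0b10111101 ⊕ 0b01110000 = 0b11001101.
C[2]: E(K, 0b11001101) = 0b10011100; 0b01100011 ⊕ 0b10011100 = 0b11111111.
C[3]: E(K, 0b11111111) = 0b10111111; 0b10110110 ⊕ 0b10111111 = 0b00001001.
C[4]: E(K, 0b00001001) = 0b11010000; 0b00011000 ⊕ 0b11010000 = 0b11001000.

C[1] = 0b11001101, C[2] = 0b11111111, C[3] = 0b00001001, C[4] = 0b11001000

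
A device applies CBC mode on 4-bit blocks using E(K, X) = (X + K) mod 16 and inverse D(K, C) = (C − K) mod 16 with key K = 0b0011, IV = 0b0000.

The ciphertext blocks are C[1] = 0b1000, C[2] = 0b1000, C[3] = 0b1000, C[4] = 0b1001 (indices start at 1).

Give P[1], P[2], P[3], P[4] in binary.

P[1] = 0b0101, P[2] = 0b1101, P[3] = 0b1101, P[4] = 0b1110

CBC decryption: P_i = D(K, C_i) ⊕ C_{i−1}, with C_{0} = IV.
P[1]: D(K, 0b1000) = 0b0101; 0b0101 ⊕ 0b0000 = 0b0101.
P[2]: D(K, 0b1000) = 0b0101; 0b0101 ⊕ 0b1000 = 0b1101.
P[3]: D(K, 0b1000) = 0b0101; 0b0101 ⊕ 0b1000 = 0b1101.
P[4]: D(K, 0b1001) = 0b0110; 0b0110 ⊕ 0b1000 = 0b1110.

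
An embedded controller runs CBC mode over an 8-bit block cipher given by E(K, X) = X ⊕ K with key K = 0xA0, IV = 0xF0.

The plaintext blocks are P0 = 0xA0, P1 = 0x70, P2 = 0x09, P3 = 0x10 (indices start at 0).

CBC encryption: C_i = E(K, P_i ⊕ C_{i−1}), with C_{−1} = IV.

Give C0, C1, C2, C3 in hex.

C0 = 0xF0, C1 = 0x20, C2 = 0x89, C3 = 0x39

C0: P0 ⊕ 0xF0 = 0x50; E(K, 0x50) = 0xF0.
C1: P1 ⊕ 0xF0 = 0x80; E(K, 0x80) = 0x20.
C2: P2 ⊕ 0x20 = 0x29; E(K, 0x29) = 0x89.
C3: P3 ⊕ 0x89 = 0x99; E(K, 0x99) = 0x39.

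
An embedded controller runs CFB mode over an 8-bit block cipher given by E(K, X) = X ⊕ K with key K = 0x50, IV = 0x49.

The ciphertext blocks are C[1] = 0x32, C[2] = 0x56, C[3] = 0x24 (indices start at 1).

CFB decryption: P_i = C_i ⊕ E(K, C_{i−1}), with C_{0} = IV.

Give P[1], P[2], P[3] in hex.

P[1] = 0x2B, P[2] = 0x34, P[3] = 0x22

P[1]: E(K, 0x49) = 0x19; 0x32 ⊕ 0x19 = 0x2B.
P[2]: E(K, 0x32) = 0x62; 0x56 ⊕ 0x62 = 0x34.
P[3]: E(K, 0x56) = 0x06; 0x24 ⊕ 0x06 = 0x22.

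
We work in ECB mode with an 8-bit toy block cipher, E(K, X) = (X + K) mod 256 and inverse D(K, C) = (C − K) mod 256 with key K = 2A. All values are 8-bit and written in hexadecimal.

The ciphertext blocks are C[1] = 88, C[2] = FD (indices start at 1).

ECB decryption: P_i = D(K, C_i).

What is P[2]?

P[2]: D(K, FD) = D3.

P[2] = D3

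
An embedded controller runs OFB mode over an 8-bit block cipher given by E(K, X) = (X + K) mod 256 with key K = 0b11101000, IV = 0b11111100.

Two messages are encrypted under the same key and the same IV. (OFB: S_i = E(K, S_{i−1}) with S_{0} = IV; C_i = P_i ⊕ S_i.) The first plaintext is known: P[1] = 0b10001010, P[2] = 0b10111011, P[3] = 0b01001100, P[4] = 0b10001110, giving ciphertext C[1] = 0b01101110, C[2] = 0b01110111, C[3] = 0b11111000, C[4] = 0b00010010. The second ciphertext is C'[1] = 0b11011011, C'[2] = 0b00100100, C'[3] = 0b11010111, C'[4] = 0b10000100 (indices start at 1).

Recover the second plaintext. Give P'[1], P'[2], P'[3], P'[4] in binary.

P'[1] = 0b00111111, P'[2] = 0b11101000, P'[3] = 0b01100011, P'[4] = 0b00011000

In OFB with a reused IV, both messages share the same keystream S_i, so C_i ⊕ C'_i = P_i ⊕ P'_i and thus P'_i = P_i ⊕ C_i ⊕ C'_i.
P'[1]: 0b10001010 ⊕ 0b01101110 ⊕ 0b11011011 = 0b00111111.
P'[2]: 0b10111011 ⊕ 0b01110111 ⊕ 0b00100100 = 0b11101000.
P'[3]: 0b01001100 ⊕ 0b11111000 ⊕ 0b11010111 = 0b01100011.
P'[4]: 0b10001110 ⊕ 0b00010010 ⊕ 0b10000100 = 0b00011000.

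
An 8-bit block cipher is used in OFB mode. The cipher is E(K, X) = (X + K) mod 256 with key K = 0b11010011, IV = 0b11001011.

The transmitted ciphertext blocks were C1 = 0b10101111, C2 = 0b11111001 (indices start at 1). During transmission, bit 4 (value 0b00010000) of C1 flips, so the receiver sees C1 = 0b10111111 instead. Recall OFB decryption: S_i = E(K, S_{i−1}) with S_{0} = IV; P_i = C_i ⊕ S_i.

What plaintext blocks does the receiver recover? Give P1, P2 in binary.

P1 = 0b00100001, P2 = 0b10001000

Only C1 changed, to 0b10111111. In OFB, a change in C_i flips the same bit in P_i only; the keystream is unaffected. Decrypting the received ciphertext:
P1: S = E(K, 0b11001011) = 0b10011110; 0b10111111 ⊕ 0b10011110 = 0b00100001.
P2: S = E(K, 0b10011110) = 0b01110001; 0b11111001 ⊕ 0b01110001 = 0b10001000.
Blocks that differ from the original plaintext: P1.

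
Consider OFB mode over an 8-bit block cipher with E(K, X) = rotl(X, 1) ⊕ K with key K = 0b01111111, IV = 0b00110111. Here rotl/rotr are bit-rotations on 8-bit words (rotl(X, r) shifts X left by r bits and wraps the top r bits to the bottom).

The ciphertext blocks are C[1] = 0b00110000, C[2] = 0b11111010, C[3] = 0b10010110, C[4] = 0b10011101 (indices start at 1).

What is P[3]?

OFB decryption: S_i = E(K, S_{i−1}) with S_{0} = IV; P_i = C_i ⊕ S_i.
P[1]: S = E(K, 0b00110111) = 0b00010001; 0b00110000 ⊕ 0b00010001 = 0b00100001.
P[2]: S = E(K, 0b00010001) = 0b01011101; 0b11111010 ⊕ 0b01011101 = 0b10100111.
P[3]: S = E(K, 0b01011101) = 0b11000101; 0b10010110 ⊕ 0b11000101 = 0b01010011.

P[3] = 0b01010011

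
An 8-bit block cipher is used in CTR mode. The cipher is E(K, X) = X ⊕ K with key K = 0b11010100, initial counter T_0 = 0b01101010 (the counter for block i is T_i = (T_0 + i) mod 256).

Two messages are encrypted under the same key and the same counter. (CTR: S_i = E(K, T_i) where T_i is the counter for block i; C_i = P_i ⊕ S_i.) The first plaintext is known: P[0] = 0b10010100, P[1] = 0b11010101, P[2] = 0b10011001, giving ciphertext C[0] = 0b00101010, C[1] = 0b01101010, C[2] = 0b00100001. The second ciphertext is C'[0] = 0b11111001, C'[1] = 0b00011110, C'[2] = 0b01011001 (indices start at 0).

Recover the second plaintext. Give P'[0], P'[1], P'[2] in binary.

P'[0] = 0b01000111, P'[1] = 0b10100001, P'[2] = 0b11100001

In CTR with a reused counter, both messages share the same keystream S_i, so C_i ⊕ C'_i = P_i ⊕ P'_i and thus P'_i = P_i ⊕ C_i ⊕ C'_i.
P'[0]: 0b10010100 ⊕ 0b00101010 ⊕ 0b11111001 = 0b01000111.
P'[1]: 0b11010101 ⊕ 0b01101010 ⊕ 0b00011110 = 0b10100001.
P'[2]: 0b10011001 ⊕ 0b00100001 ⊕ 0b01011001 = 0b11100001.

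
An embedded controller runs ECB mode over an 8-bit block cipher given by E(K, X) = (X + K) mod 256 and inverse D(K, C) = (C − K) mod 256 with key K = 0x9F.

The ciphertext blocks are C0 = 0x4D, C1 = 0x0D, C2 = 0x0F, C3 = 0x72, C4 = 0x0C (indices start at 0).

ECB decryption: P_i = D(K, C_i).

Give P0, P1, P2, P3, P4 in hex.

P0 = 0xAE, P1 = 0x6E, P2 = 0x70, P3 = 0xD3, P4 = 0x6D

P0: D(K, 0x4D) = 0xAE.
P1: D(K, 0x0D) = 0x6E.
P2: D(K, 0x0F) = 0x70.
P3: D(K, 0x72) = 0xD3.
P4: D(K, 0x0C) = 0x6D.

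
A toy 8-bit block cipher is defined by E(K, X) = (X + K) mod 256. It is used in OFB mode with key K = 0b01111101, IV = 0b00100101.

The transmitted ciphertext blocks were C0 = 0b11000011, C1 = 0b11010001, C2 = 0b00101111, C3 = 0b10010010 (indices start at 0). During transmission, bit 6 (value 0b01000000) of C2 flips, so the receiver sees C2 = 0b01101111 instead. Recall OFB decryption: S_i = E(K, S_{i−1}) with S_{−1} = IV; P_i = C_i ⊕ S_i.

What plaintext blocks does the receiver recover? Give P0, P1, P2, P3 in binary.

P0 = 0b01100001, P1 = 0b11001110, P2 = 0b11110011, P3 = 0b10001011

Only C2 changed, to 0b01101111. In OFB, a change in C_i flips the same bit in P_i only; the keystream is unaffected. Decrypting the received ciphertext:
P0: S = E(K, 0b00100101) = 0b10100010; 0b11000011 ⊕ 0b10100010 = 0b01100001.
P1: S = E(K, 0b10100010) = 0b00011111; 0b11010001 ⊕ 0b00011111 = 0b11001110.
P2: S = E(K, 0b00011111) = 0b10011100; 0b01101111 ⊕ 0b10011100 = 0b11110011.
P3: S = E(K, 0b10011100) = 0b00011001; 0b10010010 ⊕ 0b00011001 = 0b10001011.
Blocks that differ from the original plaintext: P2.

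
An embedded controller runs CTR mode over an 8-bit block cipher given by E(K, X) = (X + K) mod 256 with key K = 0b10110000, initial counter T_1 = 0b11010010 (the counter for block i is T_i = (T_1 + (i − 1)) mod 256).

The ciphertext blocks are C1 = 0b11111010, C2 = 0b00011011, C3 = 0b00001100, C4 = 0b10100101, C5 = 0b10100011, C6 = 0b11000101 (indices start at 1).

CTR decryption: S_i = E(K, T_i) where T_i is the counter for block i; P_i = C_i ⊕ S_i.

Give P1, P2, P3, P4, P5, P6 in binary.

P1: T = 0b11010010, S = E(K, T) = 0b10000010; 0b11111010 ⊕ 0b10000010 = 0b01111000.
P2: T = 0b11010011, S = E(K, T) = 0b10000011; 0b00011011 ⊕ 0b10000011 = 0b10011000.
P3: T = 0b11010100, S = E(K, T) = 0b10000100; 0b00001100 ⊕ 0b10000100 = 0b10001000.
P4: T = 0b11010101, S = E(K, T) = 0b10000101; 0b10100101 ⊕ 0b10000101 = 0b00100000.
P5: T = 0b11010110, S = E(K, T) = 0b10000110; 0b10100011 ⊕ 0b10000110 = 0b00100101.
P6: T = 0b11010111, S = E(K, T) = 0b10000111; 0b11000101 ⊕ 0b10000111 = 0b01000010.

P1 = 0b01111000, P2 = 0b10011000, P3 = 0b10001000, P4 = 0b00100000, P5 = 0b00100101, P6 = 0b01000010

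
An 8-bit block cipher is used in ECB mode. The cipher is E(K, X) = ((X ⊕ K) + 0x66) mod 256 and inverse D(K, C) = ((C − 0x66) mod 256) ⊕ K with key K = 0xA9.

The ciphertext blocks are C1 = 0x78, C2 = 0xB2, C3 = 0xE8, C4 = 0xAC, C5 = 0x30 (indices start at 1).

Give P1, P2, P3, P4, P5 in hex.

ECB decryption: P_i = D(K, C_i).
P1: D(K, 0x78) = 0xBB.
P2: D(K, 0xB2) = 0xE5.
P3: D(K, 0xE8) = 0x2B.
P4: D(K, 0xAC) = 0xEF.
P5: D(K, 0x30) = 0x63.

P1 = 0xBB, P2 = 0xE5, P3 = 0x2B, P4 = 0xEF, P5 = 0x63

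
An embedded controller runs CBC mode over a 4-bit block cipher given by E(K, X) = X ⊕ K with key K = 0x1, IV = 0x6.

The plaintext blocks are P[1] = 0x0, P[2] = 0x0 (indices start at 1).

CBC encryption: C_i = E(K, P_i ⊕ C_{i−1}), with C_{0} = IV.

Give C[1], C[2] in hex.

C[1]: P[1] ⊕ 0x6 = 0x6; E(K, 0x6) = 0x7.
C[2]: P[2] ⊕ 0x7 = 0x7; E(K, 0x7) = 0x6.

C[1] = 0x7, C[2] = 0x6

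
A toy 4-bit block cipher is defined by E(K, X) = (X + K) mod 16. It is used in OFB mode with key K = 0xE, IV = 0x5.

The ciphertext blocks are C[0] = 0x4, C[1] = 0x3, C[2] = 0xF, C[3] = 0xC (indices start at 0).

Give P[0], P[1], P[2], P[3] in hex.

P[0] = 0x7, P[1] = 0x2, P[2] = 0x0, P[3] = 0x1

OFB decryption: S_i = E(K, S_{i−1}) with S_{−1} = IV; P_i = C_i ⊕ S_i.
P[0]: S = E(K, 0x5) = 0x3; 0x4 ⊕ 0x3 = 0x7.
P[1]: S = E(K, 0x3) = 0x1; 0x3 ⊕ 0x1 = 0x2.
P[2]: S = E(K, 0x1) = 0xF; 0xF ⊕ 0xF = 0x0.
P[3]: S = E(K, 0xF) = 0xD; 0xC ⊕ 0xD = 0x1.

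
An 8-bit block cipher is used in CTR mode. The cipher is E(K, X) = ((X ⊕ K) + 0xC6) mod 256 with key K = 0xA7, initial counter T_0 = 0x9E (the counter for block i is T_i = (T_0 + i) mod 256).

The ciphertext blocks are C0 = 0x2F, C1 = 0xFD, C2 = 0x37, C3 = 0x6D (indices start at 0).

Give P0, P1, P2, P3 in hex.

P0 = 0xD0, P1 = 0x03, P2 = 0xFA, P3 = 0xA1

CTR decryption: S_i = E(K, T_i) where T_i is the counter for block i; P_i = C_i ⊕ S_i.
P0: T = 0x9E, S = E(K, T) = 0xFF; 0x2F ⊕ 0xFF = 0xD0.
P1: T = 0x9F, S = E(K, T) = 0xFE; 0xFD ⊕ 0xFE = 0x03.
P2: T = 0xA0, S = E(K, T) = 0xCD; 0x37 ⊕ 0xCD = 0xFA.
P3: T = 0xA1, S = E(K, T) = 0xCC; 0x6D ⊕ 0xCC = 0xA1.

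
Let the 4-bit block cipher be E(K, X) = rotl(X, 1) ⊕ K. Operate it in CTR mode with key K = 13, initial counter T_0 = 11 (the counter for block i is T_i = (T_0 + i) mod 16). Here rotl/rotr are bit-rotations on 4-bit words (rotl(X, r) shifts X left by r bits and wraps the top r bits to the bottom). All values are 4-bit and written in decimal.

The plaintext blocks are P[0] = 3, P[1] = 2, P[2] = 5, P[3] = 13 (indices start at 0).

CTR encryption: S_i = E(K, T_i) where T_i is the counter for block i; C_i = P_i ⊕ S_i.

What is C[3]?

C[3] = 13

C[0]: T = 11, S = E(K, T) = 10; 3 ⊕ 10 = 9.
C[1]: T = 12, S = E(K, T) = 4; 2 ⊕ 4 = 6.
C[2]: T = 13, S = E(K, T) = 6; 5 ⊕ 6 = 3.
C[3]: T = 14, S = E(K, T) = 0; 13 ⊕ 0 = 13.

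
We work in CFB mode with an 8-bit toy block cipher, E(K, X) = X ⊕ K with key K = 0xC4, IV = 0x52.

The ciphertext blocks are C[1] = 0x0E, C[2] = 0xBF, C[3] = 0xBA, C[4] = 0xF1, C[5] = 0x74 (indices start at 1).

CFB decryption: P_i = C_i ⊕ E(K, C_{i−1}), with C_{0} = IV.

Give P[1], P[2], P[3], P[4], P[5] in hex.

P[1] = 0x98, P[2] = 0x75, P[3] = 0xC1, P[4] = 0x8F, P[5] = 0x41

P[1]: E(K, 0x52) = 0x96; 0x0E ⊕ 0x96 = 0x98.
P[2]: E(K, 0x0E) = 0xCA; 0xBF ⊕ 0xCA = 0x75.
P[3]: E(K, 0xBF) = 0x7B; 0xBA ⊕ 0x7B = 0xC1.
P[4]: E(K, 0xBA) = 0x7E; 0xF1 ⊕ 0x7E = 0x8F.
P[5]: E(K, 0xF1) = 0x35; 0x74 ⊕ 0x35 = 0x41.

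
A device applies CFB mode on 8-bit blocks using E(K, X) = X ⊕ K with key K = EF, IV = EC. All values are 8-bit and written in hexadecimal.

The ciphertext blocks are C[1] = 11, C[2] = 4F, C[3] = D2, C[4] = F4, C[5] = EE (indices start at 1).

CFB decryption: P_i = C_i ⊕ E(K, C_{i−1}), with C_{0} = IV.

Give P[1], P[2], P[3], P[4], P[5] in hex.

P[1]: E(K, EC) = 03; 11 ⊕ 03 = 12.
P[2]: E(K, 11) = FE; 4F ⊕ FE = B1.
P[3]: E(K, 4F) = A0; D2 ⊕ A0 = 72.
P[4]: E(K, D2) = 3D; F4 ⊕ 3D = C9.
P[5]: E(K, F4) = 1B; EE ⊕ 1B = F5.

P[1] = 12, P[2] = B1, P[3] = 72, P[4] = C9, P[5] = F5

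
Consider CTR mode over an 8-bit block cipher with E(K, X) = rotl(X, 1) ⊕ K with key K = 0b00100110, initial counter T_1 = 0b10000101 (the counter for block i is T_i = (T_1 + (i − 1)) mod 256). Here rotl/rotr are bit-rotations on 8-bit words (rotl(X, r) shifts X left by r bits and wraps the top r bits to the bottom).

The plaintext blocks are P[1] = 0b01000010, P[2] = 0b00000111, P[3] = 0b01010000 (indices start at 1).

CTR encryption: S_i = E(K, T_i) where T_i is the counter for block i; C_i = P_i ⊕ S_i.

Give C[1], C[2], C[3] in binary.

C[1]: T = 0b10000101, S = E(K, T) = 0b00101101; 0b01000010 ⊕ 0b00101101 = 0b01101111.
C[2]: T = 0b10000110, S = E(K, T) = 0b00101011; 0b00000111 ⊕ 0b00101011 = 0b00101100.
C[3]: T = 0b10000111, S = E(K, T) = 0b00101001; 0b01010000 ⊕ 0b00101001 = 0b01111001.

C[1] = 0b01101111, C[2] = 0b00101100, C[3] = 0b01111001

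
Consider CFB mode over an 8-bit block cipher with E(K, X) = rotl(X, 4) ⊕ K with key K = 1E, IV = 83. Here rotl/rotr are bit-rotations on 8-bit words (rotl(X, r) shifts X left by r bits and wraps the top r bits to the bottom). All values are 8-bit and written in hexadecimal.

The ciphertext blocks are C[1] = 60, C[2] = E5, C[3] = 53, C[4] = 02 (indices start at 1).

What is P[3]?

P[3] = 13

CFB decryption: P_i = C_i ⊕ E(K, C_{i−1}), with C_{0} = IV.
P[3]: E(K, E5) = 40; 53 ⊕ 40 = 13.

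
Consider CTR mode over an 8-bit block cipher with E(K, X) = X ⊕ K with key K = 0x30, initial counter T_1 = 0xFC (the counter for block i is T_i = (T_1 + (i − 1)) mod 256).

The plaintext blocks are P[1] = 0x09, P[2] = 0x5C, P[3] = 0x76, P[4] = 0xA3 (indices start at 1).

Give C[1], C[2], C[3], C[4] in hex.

C[1] = 0xC5, C[2] = 0x91, C[3] = 0xB8, C[4] = 0x6C

CTR encryption: S_i = E(K, T_i) where T_i is the counter for block i; C_i = P_i ⊕ S_i.
C[1]: T = 0xFC, S = E(K, T) = 0xCC; 0x09 ⊕ 0xCC = 0xC5.
C[2]: T = 0xFD, S = E(K, T) = 0xCD; 0x5C ⊕ 0xCD = 0x91.
C[3]: T = 0xFE, S = E(K, T) = 0xCE; 0x76 ⊕ 0xCE = 0xB8.
C[4]: T = 0xFF, S = E(K, T) = 0xCF; 0xA3 ⊕ 0xCF = 0x6C.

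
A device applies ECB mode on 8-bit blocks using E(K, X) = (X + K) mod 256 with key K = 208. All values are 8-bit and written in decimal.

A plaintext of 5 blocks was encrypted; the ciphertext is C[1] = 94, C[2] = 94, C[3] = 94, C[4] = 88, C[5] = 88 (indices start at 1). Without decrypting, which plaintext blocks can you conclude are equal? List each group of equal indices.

ECB encrypts each block independently with the same key, so equal ciphertext blocks imply equal plaintext blocks.
C[1] = C[2] = C[3] = 94, so P[1] = P[2] = P[3].
C[4] = C[5] = 88, so P[4] = P[5].

P[1] = P[2] = P[3]; P[4] = P[5]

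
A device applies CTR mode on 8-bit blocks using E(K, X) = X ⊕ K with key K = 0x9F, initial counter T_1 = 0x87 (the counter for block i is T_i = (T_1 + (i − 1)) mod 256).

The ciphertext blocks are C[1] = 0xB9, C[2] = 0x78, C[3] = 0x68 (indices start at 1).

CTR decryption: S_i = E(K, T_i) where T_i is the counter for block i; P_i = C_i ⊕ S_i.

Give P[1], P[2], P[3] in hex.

P[1] = 0xA1, P[2] = 0x6F, P[3] = 0x7E

P[1]: T = 0x87, S = E(K, T) = 0x18; 0xB9 ⊕ 0x18 = 0xA1.
P[2]: T = 0x88, S = E(K, T) = 0x17; 0x78 ⊕ 0x17 = 0x6F.
P[3]: T = 0x89, S = E(K, T) = 0x16; 0x68 ⊕ 0x16 = 0x7E.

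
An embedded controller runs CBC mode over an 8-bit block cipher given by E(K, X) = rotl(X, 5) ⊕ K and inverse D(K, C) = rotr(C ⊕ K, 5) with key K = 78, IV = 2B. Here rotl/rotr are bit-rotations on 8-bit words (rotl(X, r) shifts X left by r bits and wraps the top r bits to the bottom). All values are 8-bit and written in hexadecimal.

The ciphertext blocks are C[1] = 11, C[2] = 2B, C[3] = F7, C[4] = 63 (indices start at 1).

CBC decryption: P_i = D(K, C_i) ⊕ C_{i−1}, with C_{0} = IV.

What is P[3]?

P[3] = 57

P[3]: D(K, F7) = 7C; 7C ⊕ 2B = 57.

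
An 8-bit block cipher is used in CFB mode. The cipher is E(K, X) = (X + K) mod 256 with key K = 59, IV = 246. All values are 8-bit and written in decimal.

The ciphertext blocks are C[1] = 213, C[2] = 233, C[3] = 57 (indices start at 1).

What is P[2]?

P[2] = 249

CFB decryption: P_i = C_i ⊕ E(K, C_{i−1}), with C_{0} = IV.
P[2]: E(K, 213) = 16; 233 ⊕ 16 = 249.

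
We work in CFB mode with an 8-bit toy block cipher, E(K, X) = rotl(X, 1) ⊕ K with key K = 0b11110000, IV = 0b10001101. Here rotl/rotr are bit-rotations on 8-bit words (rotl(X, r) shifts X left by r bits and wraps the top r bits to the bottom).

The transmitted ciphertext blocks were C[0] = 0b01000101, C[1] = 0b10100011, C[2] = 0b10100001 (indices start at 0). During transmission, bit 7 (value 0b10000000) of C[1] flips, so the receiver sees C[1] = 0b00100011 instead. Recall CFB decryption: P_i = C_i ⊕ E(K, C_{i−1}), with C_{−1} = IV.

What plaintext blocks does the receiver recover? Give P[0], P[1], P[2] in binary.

P[0] = 0b10101110, P[1] = 0b01011001, P[2] = 0b00010111

Only C[1] changed, to 0b00100011. In CFB, a change in C_i flips the same bit in P_i and garbles P_{i+1}. Decrypting the received ciphertext:
P[0]: E(K, 0b10001101) = 0b11101011; 0b01000101 ⊕ 0b11101011 = 0b10101110.
P[1]: E(K, 0b01000101) = 0b01111010; 0b00100011 ⊕ 0b01111010 = 0b01011001.
P[2]: E(K, 0b00100011) = 0b10110110; 0b10100001 ⊕ 0b10110110 = 0b00010111.
Blocks that differ from the original plaintext: P[1], P[2].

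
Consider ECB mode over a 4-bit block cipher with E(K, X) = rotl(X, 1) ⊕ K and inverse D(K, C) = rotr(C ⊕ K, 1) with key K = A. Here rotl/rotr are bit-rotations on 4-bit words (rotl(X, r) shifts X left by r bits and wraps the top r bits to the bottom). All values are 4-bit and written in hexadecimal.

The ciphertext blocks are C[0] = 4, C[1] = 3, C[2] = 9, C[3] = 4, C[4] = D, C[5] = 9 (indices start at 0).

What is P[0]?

P[0] = 7

ECB decryption: P_i = D(K, C_i).
P[0]: D(K, 4) = 7.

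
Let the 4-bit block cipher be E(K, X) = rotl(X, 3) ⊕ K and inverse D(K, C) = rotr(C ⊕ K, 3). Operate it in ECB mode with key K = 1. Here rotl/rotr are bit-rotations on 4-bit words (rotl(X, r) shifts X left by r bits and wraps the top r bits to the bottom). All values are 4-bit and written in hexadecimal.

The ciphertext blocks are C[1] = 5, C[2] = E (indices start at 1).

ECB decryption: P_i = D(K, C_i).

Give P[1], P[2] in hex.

P[1] = 8, P[2] = F

P[1]: D(K, 5) = 8.
P[2]: D(K, E) = F.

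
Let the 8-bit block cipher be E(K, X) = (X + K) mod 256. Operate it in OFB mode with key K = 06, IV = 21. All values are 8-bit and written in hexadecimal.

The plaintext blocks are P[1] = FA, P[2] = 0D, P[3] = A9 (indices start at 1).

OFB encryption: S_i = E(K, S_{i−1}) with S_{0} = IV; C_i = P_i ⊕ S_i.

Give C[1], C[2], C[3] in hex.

C[1]: S = E(K, 21) = 27; FA ⊕ 27 = DD.
C[2]: S = E(K, 27) = 2D; 0D ⊕ 2D = 20.
C[3]: S = E(K, 2D) = 33; A9 ⊕ 33 = 9A.

C[1] = DD, C[2] = 20, C[3] = 9A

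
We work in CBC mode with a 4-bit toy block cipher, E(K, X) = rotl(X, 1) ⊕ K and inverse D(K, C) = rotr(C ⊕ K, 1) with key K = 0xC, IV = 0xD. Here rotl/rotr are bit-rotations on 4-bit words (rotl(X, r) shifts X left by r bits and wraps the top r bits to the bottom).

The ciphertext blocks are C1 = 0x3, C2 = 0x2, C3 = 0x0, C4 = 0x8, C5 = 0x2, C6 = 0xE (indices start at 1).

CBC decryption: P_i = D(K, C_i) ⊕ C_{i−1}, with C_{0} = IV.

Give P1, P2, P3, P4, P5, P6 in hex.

P1: D(K, 0x3) = 0xF; 0xF ⊕ 0xD = 0x2.
P2: D(K, 0x2) = 0x7; 0x7 ⊕ 0x3 = 0x4.
P3: D(K, 0x0) = 0x6; 0x6 ⊕ 0x2 = 0x4.
P4: D(K, 0x8) = 0x2; 0x2 ⊕ 0x0 = 0x2.
P5: D(K, 0x2) = 0x7; 0x7 ⊕ 0x8 = 0xF.
P6: D(K, 0xE) = 0x1; 0x1 ⊕ 0x2 = 0x3.

P1 = 0x2, P2 = 0x4, P3 = 0x4, P4 = 0x2, P5 = 0xF, P6 = 0x3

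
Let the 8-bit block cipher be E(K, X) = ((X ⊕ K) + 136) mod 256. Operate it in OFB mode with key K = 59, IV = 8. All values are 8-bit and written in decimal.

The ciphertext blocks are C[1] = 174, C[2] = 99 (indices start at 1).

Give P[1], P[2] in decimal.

OFB decryption: S_i = E(K, S_{i−1}) with S_{0} = IV; P_i = C_i ⊕ S_i.
P[1]: S = E(K, 8) = 187; 174 ⊕ 187 = 21.
P[2]: S = E(K, 187) = 8; 99 ⊕ 8 = 107.

P[1] = 21, P[2] = 107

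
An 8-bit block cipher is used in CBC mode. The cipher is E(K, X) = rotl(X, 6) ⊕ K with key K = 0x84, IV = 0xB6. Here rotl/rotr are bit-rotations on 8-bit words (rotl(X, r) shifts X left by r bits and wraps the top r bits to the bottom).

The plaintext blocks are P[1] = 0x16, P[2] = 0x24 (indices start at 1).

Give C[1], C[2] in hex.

CBC encryption: C_i = E(K, P_i ⊕ C_{i−1}), with C_{0} = IV.
C[1]: P[1] ⊕ 0xB6 = 0xA0; E(K, 0xA0) = 0xAC.
C[2]: P[2] ⊕ 0xAC = 0x88; E(K, 0x88) = 0xA6.

C[1] = 0xAC, C[2] = 0xA6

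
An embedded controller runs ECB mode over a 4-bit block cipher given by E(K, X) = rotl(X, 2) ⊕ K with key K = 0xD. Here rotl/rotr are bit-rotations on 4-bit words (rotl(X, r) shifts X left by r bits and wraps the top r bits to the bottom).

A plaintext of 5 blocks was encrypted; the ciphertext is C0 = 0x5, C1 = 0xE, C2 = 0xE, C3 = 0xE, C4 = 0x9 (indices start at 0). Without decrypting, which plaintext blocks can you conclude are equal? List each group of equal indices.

P1 = P2 = P3

ECB encrypts each block independently with the same key, so equal ciphertext blocks imply equal plaintext blocks.
C1 = C2 = C3 = 0xE, so P1 = P2 = P3.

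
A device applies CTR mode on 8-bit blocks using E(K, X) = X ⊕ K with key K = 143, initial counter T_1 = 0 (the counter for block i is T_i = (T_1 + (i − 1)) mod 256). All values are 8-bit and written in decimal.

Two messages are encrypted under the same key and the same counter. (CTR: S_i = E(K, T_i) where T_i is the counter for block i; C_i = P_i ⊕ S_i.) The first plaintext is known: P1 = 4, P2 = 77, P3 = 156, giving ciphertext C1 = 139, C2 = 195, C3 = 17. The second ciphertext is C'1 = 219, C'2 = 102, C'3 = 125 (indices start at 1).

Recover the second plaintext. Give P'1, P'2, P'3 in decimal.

P'1 = 84, P'2 = 232, P'3 = 240

In CTR with a reused counter, both messages share the same keystream S_i, so C_i ⊕ C'_i = P_i ⊕ P'_i and thus P'_i = P_i ⊕ C_i ⊕ C'_i.
P'1: 4 ⊕ 139 ⊕ 219 = 84.
P'2: 77 ⊕ 195 ⊕ 102 = 232.
P'3: 156 ⊕ 17 ⊕ 125 = 240.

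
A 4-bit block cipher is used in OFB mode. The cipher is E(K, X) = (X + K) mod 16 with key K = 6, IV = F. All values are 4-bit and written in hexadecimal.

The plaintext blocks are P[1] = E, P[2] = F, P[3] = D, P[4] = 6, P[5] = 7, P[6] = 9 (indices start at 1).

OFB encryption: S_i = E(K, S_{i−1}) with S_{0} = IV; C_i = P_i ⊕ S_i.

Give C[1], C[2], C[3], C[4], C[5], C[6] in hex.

C[1]: S = E(K, F) = 5; E ⊕ 5 = B.
C[2]: S = E(K, 5) = B; F ⊕ B = 4.
C[3]: S = E(K, B) = 1; D ⊕ 1 = C.
C[4]: S = E(K, 1) = 7; 6 ⊕ 7 = 1.
C[5]: S = E(K, 7) = D; 7 ⊕ D = A.
C[6]: S = E(K, D) = 3; 9 ⊕ 3 = A.

C[1] = B, C[2] = 4, C[3] = C, C[4] = 1, C[5] = A, C[6] = A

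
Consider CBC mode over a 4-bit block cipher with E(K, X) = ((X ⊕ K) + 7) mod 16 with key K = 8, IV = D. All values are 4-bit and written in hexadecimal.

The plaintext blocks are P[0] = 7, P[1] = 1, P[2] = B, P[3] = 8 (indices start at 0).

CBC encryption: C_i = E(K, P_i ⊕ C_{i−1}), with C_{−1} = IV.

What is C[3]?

C[0]: P[0] ⊕ D = A; E(K, A) = 9.
C[1]: P[1] ⊕ 9 = 8; E(K, 8) = 7.
C[2]: P[2] ⊕ 7 = C; E(K, C) = B.
C[3]: P[3] ⊕ B = 3; E(K, 3) = 2.

C[3] = 2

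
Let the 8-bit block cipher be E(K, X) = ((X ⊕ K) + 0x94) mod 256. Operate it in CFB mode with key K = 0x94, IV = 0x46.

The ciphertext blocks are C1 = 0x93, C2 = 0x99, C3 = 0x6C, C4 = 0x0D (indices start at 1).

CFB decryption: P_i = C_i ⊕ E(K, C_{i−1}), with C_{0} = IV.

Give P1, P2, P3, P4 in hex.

P1: E(K, 0x46) = 0x66; 0x93 ⊕ 0x66 = 0xF5.
P2: E(K, 0x93) = 0x9B; 0x99 ⊕ 0x9B = 0x02.
P3: E(K, 0x99) = 0xA1; 0x6C ⊕ 0xA1 = 0xCD.
P4: E(K, 0x6C) = 0x8C; 0x0D ⊕ 0x8C = 0x81.

P1 = 0xF5, P2 = 0x02, P3 = 0xCD, P4 = 0x81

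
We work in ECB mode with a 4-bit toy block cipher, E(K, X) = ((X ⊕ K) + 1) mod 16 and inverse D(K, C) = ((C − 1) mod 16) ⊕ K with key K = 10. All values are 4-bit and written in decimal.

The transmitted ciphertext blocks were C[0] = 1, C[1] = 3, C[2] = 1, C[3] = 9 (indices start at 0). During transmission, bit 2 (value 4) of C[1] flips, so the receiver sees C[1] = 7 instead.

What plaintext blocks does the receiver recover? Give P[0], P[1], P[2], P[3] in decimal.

ECB decryption: P_i = D(K, C_i).
Only C[1] changed, to 7. In ECB, a change in C_i affects only P_i. Decrypting the received ciphertext:
P[0]: D(K, 1) = 10.
P[1]: D(K, 7) = 12.
P[2]: D(K, 1) = 10.
P[3]: D(K, 9) = 2.
Blocks that differ from the original plaintext: P[1].

P[0] = 10, P[1] = 12, P[2] = 10, P[3] = 2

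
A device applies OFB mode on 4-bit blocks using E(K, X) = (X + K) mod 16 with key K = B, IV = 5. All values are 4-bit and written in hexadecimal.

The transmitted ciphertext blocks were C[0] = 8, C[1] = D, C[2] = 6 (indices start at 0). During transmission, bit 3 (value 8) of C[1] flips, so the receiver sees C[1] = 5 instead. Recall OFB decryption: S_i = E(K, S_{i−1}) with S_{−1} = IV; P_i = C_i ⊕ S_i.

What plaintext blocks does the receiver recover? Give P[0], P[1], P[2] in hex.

Only C[1] changed, to 5. In OFB, a change in C_i flips the same bit in P_i only; the keystream is unaffected. Decrypting the received ciphertext:
P[0]: S = E(K, 5) = 0; 8 ⊕ 0 = 8.
P[1]: S = E(K, 0) = B; 5 ⊕ B = E.
P[2]: S = E(K, B) = 6; 6 ⊕ 6 = 0.
Blocks that differ from the original plaintext: P[1].

P[0] = 8, P[1] = E, P[2] = 0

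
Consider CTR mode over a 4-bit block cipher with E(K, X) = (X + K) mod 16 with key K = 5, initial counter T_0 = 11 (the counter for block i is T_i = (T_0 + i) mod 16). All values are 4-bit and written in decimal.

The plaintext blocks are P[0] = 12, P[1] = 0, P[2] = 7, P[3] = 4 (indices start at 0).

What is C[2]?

CTR encryption: S_i = E(K, T_i) where T_i is the counter for block i; C_i = P_i ⊕ S_i.
C[0]: T = 11, S = E(K, T) = 0; 12 ⊕ 0 = 12.
C[1]: T = 12, S = E(K, T) = 1; 0 ⊕ 1 = 1.
C[2]: T = 13, S = E(K, T) = 2; 7 ⊕ 2 = 5.

C[2] = 5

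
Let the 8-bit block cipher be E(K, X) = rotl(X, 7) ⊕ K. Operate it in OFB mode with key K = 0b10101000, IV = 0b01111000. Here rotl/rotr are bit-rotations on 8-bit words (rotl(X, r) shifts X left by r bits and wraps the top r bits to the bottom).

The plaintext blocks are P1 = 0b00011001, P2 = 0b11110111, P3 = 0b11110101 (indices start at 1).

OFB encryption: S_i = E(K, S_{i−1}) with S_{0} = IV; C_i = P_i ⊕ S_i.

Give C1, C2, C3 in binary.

C1: S = E(K, 0b01111000) = 0b10010100; 0b00011001 ⊕ 0b10010100 = 0b10001101.
C2: S = E(K, 0b10010100) = 0b11100010; 0b11110111 ⊕ 0b11100010 = 0b00010101.
C3: S = E(K, 0b11100010) = 0b11011001; 0b11110101 ⊕ 0b11011001 = 0b00101100.

C1 = 0b10001101, C2 = 0b00010101, C3 = 0b00101100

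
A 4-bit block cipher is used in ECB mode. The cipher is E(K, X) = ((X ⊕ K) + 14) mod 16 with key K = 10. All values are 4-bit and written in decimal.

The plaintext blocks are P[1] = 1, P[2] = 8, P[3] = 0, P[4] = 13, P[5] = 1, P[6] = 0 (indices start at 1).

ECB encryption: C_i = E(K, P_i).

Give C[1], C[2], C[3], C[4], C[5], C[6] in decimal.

C[1]: E(K, 1) = 9.
C[2]: E(K, 8) = 0.
C[3]: E(K, 0) = 8.
C[4]: E(K, 13) = 5.
C[5]: E(K, 1) = 9.
C[6]: E(K, 0) = 8.

C[1] = 9, C[2] = 0, C[3] = 8, C[4] = 5, C[5] = 9, C[6] = 8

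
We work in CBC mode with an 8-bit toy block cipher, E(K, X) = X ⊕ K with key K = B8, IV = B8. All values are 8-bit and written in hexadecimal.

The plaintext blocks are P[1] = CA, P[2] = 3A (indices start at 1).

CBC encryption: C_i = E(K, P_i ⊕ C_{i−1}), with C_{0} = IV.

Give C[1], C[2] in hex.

C[1] = CA, C[2] = 48

C[1]: P[1] ⊕ B8 = 72; E(K, 72) = CA.
C[2]: P[2] ⊕ CA = F0; E(K, F0) = 48.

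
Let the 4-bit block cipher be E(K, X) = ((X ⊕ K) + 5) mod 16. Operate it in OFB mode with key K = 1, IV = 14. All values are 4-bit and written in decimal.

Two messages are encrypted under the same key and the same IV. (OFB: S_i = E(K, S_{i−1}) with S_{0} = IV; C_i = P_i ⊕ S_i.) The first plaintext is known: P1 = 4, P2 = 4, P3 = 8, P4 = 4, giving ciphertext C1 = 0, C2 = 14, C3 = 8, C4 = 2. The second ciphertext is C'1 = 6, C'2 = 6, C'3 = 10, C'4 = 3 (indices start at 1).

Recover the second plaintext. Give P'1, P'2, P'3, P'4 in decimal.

P'1 = 2, P'2 = 12, P'3 = 10, P'4 = 5

In OFB with a reused IV, both messages share the same keystream S_i, so C_i ⊕ C'_i = P_i ⊕ P'_i and thus P'_i = P_i ⊕ C_i ⊕ C'_i.
P'1: 4 ⊕ 0 ⊕ 6 = 2.
P'2: 4 ⊕ 14 ⊕ 6 = 12.
P'3: 8 ⊕ 8 ⊕ 10 = 10.
P'4: 4 ⊕ 2 ⊕ 3 = 5.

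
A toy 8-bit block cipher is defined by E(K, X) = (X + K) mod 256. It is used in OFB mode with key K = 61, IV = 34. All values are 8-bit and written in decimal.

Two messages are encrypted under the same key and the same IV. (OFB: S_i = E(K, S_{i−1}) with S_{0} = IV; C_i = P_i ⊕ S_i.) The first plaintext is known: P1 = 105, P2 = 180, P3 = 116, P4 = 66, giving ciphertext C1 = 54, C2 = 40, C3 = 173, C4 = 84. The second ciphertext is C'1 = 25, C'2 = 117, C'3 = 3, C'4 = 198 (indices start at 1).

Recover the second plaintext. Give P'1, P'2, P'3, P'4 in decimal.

In OFB with a reused IV, both messages share the same keystream S_i, so C_i ⊕ C'_i = P_i ⊕ P'_i and thus P'_i = P_i ⊕ C_i ⊕ C'_i.
P'1: 105 ⊕ 54 ⊕ 25 = 70.
P'2: 180 ⊕ 40 ⊕ 117 = 233.
P'3: 116 ⊕ 173 ⊕ 3 = 218.
P'4: 66 ⊕ 84 ⊕ 198 = 208.

P'1 = 70, P'2 = 233, P'3 = 218, P'4 = 208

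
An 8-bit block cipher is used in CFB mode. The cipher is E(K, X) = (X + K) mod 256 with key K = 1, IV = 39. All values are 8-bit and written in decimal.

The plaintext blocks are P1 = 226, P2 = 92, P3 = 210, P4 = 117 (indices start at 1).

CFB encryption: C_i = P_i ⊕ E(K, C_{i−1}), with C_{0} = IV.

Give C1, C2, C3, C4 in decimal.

C1 = 202, C2 = 151, C3 = 74, C4 = 62

C1: E(K, 39) = 40; 226 ⊕ 40 = 202.
C2: E(K, 202) = 203; 92 ⊕ 203 = 151.
C3: E(K, 151) = 152; 210 ⊕ 152 = 74.
C4: E(K, 74) = 75; 117 ⊕ 75 = 62.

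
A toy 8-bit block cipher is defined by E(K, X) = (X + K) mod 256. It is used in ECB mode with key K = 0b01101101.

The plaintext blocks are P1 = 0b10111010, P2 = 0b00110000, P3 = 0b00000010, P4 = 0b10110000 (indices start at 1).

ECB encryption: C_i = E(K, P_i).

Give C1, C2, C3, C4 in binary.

C1 = 0b00100111, C2 = 0b10011101, C3 = 0b01101111, C4 = 0b00011101

C1: E(K, 0b10111010) = 0b00100111.
C2: E(K, 0b00110000) = 0b10011101.
C3: E(K, 0b00000010) = 0b01101111.
C4: E(K, 0b10110000) = 0b00011101.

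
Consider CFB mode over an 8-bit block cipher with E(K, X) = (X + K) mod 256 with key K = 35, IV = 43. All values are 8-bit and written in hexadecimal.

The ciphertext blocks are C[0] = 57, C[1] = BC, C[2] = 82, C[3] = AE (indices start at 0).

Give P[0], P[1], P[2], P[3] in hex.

CFB decryption: P_i = C_i ⊕ E(K, C_{i−1}), with C_{−1} = IV.
P[0]: E(K, 43) = 78; 57 ⊕ 78 = 2F.
P[1]: E(K, 57) = 8C; BC ⊕ 8C = 30.
P[2]: E(K, BC) = F1; 82 ⊕ F1 = 73.
P[3]: E(K, 82) = B7; AE ⊕ B7 = 19.

P[0] = 2F, P[1] = 30, P[2] = 73, P[3] = 19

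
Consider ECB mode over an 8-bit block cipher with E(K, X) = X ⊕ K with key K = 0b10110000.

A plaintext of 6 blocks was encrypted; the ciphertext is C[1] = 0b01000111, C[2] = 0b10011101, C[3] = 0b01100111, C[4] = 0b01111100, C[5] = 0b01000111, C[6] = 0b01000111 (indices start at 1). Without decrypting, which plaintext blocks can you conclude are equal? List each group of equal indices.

P[1] = P[5] = P[6]

ECB encrypts each block independently with the same key, so equal ciphertext blocks imply equal plaintext blocks.
C[1] = C[5] = C[6] = 0b01000111, so P[1] = P[5] = P[6].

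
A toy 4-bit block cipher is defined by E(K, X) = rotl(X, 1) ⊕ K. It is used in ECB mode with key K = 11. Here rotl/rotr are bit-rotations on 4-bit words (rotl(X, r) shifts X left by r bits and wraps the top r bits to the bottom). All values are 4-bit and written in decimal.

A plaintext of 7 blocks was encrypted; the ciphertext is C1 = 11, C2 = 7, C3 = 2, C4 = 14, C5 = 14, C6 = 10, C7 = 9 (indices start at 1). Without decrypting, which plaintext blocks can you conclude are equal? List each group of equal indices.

P4 = P5

ECB encrypts each block independently with the same key, so equal ciphertext blocks imply equal plaintext blocks.
C4 = C5 = 14, so P4 = P5.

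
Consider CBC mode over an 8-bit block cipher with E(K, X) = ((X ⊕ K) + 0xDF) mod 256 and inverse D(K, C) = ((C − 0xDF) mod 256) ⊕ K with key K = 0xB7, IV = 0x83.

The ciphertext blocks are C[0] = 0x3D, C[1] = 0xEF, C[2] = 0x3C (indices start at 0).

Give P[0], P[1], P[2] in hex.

CBC decryption: P_i = D(K, C_i) ⊕ C_{i−1}, with C_{−1} = IV.
P[0]: D(K, 0x3D) = 0xE9; 0xE9 ⊕ 0x83 = 0x6A.
P[1]: D(K, 0xEF) = 0xA7; 0xA7 ⊕ 0x3D = 0x9A.
P[2]: D(K, 0x3C) = 0xEA; 0xEA ⊕ 0xEF = 0x05.

P[0] = 0x6A, P[1] = 0x9A, P[2] = 0x05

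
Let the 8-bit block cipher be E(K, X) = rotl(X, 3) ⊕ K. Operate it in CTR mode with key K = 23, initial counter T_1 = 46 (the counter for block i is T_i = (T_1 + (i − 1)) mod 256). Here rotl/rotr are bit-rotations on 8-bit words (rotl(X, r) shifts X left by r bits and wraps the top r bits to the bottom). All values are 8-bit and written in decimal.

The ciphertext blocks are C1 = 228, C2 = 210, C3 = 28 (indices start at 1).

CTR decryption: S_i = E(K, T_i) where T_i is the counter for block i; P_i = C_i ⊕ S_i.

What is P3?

P3 = 138

P3: T = 48, S = E(K, T) = 150; 28 ⊕ 150 = 138.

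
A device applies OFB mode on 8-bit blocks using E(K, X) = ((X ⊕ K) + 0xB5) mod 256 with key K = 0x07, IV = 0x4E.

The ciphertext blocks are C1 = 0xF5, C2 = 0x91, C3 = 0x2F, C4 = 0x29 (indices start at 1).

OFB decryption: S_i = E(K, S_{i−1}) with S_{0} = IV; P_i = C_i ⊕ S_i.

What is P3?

P3 = 0x71

P1: S = E(K, 0x4E) = 0xFE; 0xF5 ⊕ 0xFE = 0x0B.
P2: S = E(K, 0xFE) = 0xAE; 0x91 ⊕ 0xAE = 0x3F.
P3: S = E(K, 0xAE) = 0x5E; 0x2F ⊕ 0x5E = 0x71.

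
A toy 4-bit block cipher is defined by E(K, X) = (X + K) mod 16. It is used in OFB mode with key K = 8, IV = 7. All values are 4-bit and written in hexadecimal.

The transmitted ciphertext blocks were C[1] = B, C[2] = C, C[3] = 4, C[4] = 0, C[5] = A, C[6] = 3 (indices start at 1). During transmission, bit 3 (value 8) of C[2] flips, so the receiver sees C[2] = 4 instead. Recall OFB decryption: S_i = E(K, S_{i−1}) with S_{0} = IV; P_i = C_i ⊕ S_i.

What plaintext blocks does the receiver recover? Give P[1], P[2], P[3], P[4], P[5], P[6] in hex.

P[1] = 4, P[2] = 3, P[3] = B, P[4] = 7, P[5] = 5, P[6] = 4

Only C[2] changed, to 4. In OFB, a change in C_i flips the same bit in P_i only; the keystream is unaffected. Decrypting the received ciphertext:
P[1]: S = E(K, 7) = F; B ⊕ F = 4.
P[2]: S = E(K, F) = 7; 4 ⊕ 7 = 3.
P[3]: S = E(K, 7) = F; 4 ⊕ F = B.
P[4]: S = E(K, F) = 7; 0 ⊕ 7 = 7.
P[5]: S = E(K, 7) = F; A ⊕ F = 5.
P[6]: S = E(K, F) = 7; 3 ⊕ 7 = 4.
Blocks that differ from the original plaintext: P[2].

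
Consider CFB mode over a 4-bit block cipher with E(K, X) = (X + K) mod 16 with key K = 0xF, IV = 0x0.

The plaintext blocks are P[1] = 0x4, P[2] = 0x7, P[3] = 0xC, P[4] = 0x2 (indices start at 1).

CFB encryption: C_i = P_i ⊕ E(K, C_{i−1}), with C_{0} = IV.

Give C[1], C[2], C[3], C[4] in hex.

C[1]: E(K, 0x0) = 0xF; 0x4 ⊕ 0xF = 0xB.
C[2]: E(K, 0xB) = 0xA; 0x7 ⊕ 0xA = 0xD.
C[3]: E(K, 0xD) = 0xC; 0xC ⊕ 0xC = 0x0.
C[4]: E(K, 0x0) = 0xF; 0x2 ⊕ 0xF = 0xD.

C[1] = 0xB, C[2] = 0xD, C[3] = 0x0, C[4] = 0xD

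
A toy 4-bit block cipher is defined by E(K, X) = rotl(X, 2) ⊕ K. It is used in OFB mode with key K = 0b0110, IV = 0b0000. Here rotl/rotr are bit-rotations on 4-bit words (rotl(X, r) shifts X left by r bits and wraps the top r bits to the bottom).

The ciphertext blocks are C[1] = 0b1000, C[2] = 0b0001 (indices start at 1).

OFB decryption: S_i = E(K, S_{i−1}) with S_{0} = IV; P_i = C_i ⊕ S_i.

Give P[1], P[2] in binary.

P[1]: S = E(K, 0b0000) = 0b0110; 0b1000 ⊕ 0b0110 = 0b1110.
P[2]: S = E(K, 0b0110) = 0b1111; 0b0001 ⊕ 0b1111 = 0b1110.

P[1] = 0b1110, P[2] = 0b1110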